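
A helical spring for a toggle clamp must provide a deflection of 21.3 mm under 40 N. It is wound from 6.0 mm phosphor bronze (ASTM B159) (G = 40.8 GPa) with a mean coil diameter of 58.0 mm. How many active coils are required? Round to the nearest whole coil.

Required rate k = F/δ = 40/21.3 = 1.8779 N/mm
N_a = Gd⁴/(8D³k) = (40.8×10³ × 6.0⁴)/(8 × 58.0³ × 1.8779)
    = 5.28768e+07 / 2.93126e+06 = 18.04 → 18 coils

18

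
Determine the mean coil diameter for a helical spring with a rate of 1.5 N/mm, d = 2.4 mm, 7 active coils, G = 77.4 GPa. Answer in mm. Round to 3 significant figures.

D = (Gd⁴/(8N_a·k))^(1/3) = (77.4×10³·2.4⁴/(8·7·1.5))^(1/3)
  = (30570.8)^(1/3) = 31.2682 mm

31.3 mm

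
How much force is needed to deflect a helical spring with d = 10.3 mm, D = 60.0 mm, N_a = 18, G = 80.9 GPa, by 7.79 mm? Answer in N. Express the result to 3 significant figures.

228 N

k = Gd⁴/(8D³N_a) = (80.9×10³)(10.3⁴)/(8·60.0³·18) = 29.274 N/mm
F = k·δ = 29.274 × 7.79 = 228.04 N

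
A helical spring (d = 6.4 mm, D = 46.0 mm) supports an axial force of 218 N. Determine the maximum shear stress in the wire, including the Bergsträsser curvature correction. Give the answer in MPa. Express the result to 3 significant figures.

Spring index C = D/d = 46.0/6.4 = 7.1875
K_B = (4C+2)/(4C−3) = 30.750/25.750 = 1.1942
τ₀ = 8FD/(πd³) = 8·218·46.0/(π·6.4³) = 80224/823.55 = 97.412 MPa
τ_max = K·τ₀ = 1.1942 × 97.412 = 116.33 MPa

116 MPa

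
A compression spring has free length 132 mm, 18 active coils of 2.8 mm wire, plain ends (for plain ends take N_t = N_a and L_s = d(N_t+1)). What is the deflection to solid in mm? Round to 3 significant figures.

78.8 mm

N_t = 18; L_s = 2.8·19 = 53.2 mm
δ_solid = L₀ − L_s = 132 − 53.2 = 78.8 mm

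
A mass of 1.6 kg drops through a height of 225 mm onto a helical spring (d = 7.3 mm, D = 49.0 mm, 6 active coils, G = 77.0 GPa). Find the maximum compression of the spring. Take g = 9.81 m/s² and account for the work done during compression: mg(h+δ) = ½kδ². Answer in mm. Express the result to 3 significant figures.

k = Gd⁴/(8D³N_a) = (77.0×10³)(7.3⁴)/(8·49.0³·6) = 38.722 N/mm
W = mg = 1.6 × 9.81 = 15.696 N
½kδ² − Wδ − Wh = 0 → δ = (W + √(W² + 2kWh))/k
δ = (15.696 + √(246.36 + 273498))/38.722 = (15.696 + 523.21)/38.722 = 13.917 mm

13.9 mm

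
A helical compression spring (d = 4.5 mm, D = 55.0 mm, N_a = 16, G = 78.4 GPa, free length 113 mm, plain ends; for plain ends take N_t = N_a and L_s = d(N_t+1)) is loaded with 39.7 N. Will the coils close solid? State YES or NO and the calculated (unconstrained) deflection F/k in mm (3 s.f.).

k = Gd⁴/(8D³N_a) = (78.4×10³)(4.5⁴)/(8·55.0³·16) = 1.5096 N/mm
N_t = 16; L_s = 4.5·17 = 76.5 mm; δ_solid = L₀ − L_s = 113 − 76.5 = 36.5 mm
δ = F/k = 39.7/1.5096 = 26.298 mm
δ < δ_solid → spring does not go solid

NO, δ = 26.3 mm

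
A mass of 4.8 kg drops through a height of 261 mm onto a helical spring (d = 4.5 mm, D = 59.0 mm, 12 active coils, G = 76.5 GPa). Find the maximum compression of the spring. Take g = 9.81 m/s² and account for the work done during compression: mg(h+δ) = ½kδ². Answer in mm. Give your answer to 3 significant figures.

157 mm

k = Gd⁴/(8D³N_a) = (76.5×10³)(4.5⁴)/(8·59.0³·12) = 1.5911 N/mm
W = mg = 4.8 × 9.81 = 47.088 N
½kδ² − Wδ − Wh = 0 → δ = (W + √(W² + 2kWh))/k
δ = (47.088 + √(2217.3 + 39107.9))/1.5911 = (47.088 + 203.29)/1.5911 = 157.36 mm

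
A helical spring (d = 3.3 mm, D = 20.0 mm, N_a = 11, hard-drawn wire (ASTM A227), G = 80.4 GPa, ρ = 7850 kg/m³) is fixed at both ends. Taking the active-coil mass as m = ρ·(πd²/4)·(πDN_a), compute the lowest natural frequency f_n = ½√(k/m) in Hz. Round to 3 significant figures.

k = Gd⁴/(8D³N_a) = (80.4×10³)(3.3⁴)/(8·20.0³·11) = 13.544 N/mm = 13544 N/m
Wire length L = πDN_a = π·20.0·11 = 691.15 mm
m = ρ·(πd²/4)·L = 7850 × 8.553×10⁻⁶ m² × 0.69115 m = 0.046404 kg
f_n = ½√(k/m) = 0.5·√(13544/0.046404) = 0.5·√(2.9186e+05) = 270.12 Hz

270 Hz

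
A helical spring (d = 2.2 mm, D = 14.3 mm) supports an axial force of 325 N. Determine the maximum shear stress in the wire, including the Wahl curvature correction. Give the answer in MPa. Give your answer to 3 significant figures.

Spring index C = D/d = 14.3/2.2 = 6.5000
K_W = (4C−1)/(4C−4) + 0.615/C = 25.000/22.000 + 0.0946 = 1.2310
τ₀ = 8FD/(πd³) = 8·325·14.3/(π·2.2³) = 37180/33.452 = 1111.5 MPa
τ_max = K·τ₀ = 1.2310 × 1111.5 = 1368.2 MPa

1370 MPa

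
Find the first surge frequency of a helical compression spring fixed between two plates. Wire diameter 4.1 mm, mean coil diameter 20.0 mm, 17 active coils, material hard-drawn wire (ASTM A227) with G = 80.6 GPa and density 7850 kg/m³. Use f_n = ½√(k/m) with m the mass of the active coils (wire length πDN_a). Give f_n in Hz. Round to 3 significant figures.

217 Hz

k = Gd⁴/(8D³N_a) = (80.6×10³)(4.1⁴)/(8·20.0³·17) = 20.933 N/mm = 20933 N/m
Wire length L = πDN_a = π·20.0·17 = 1068.1 mm
m = ρ·(πd²/4)·L = 7850 × 13.203×10⁻⁶ m² × 1.0681 m = 0.1107 kg
f_n = ½√(k/m) = 0.5·√(20933/0.1107) = 0.5·√(1.891e+05) = 217.43 Hz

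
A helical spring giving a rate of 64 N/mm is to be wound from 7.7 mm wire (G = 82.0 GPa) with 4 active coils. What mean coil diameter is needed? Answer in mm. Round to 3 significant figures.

D = (Gd⁴/(8N_a·k))^(1/3) = (82.0×10³·7.7⁴/(8·4·64))^(1/3)
  = (140749)^(1/3) = 52.0174 mm

52.0 mm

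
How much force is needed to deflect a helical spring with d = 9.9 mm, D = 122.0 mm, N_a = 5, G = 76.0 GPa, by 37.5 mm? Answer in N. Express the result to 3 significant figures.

377 N

k = Gd⁴/(8D³N_a) = (76.0×10³)(9.9⁴)/(8·122.0³·5) = 10.051 N/mm
F = k·δ = 10.051 × 37.5 = 376.92 N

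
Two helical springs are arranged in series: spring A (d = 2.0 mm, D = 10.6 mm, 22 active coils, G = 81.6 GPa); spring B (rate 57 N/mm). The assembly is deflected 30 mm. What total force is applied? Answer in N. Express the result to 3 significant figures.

k_A = Gd⁴/(8D³N_a) = (81.6×10³)(2.0⁴)/(8·10.6³·22) = 6.2284 N/mm
Series: 1/k_eq = 1/6.2284 + 1/57 = 0.1781; k_eq = 5.6149 N/mm
F = k_eq·δ = 5.6149·30 = 168.45 N

168 N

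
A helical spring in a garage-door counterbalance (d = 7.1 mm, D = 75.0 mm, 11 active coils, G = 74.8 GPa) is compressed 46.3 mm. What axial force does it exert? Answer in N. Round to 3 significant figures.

k = Gd⁴/(8D³N_a) = (74.8×10³)(7.1⁴)/(8·75.0³·11) = 5.12 N/mm
F = k·δ = 5.12 × 46.3 = 237.06 N

237 N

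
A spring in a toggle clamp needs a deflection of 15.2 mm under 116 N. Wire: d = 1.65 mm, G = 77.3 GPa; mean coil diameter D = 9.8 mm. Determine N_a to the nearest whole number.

10

Required rate k = F/δ = 116/15.2 = 7.6316 N/mm
N_a = Gd⁴/(8D³k) = (77.3×10³ × 1.65⁴)/(8 × 9.8³ × 7.6316)
    = 572948 / 57462.2 = 9.971 → 10 coils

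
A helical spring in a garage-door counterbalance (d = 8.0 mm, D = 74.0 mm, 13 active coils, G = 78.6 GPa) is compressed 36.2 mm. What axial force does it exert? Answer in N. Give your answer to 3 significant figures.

277 N

k = Gd⁴/(8D³N_a) = (78.6×10³)(8.0⁴)/(8·74.0³·13) = 7.6393 N/mm
F = k·δ = 7.6393 × 36.2 = 276.54 N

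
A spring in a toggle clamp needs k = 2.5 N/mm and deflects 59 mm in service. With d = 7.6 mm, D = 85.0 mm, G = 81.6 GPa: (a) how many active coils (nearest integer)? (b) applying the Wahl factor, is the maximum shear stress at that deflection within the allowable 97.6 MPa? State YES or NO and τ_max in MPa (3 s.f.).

N_a = Gd⁴/(8D³k) = (81.6×10³)(7.6⁴)/(8·85.0³·2.5) = 22.16 → N_a = 22
Actual rate k = Gd⁴/(8D³·22) = 2.5187 N/mm
Working load F = kδ = 2.5187·59 = 148.6 N
C = 85.0/7.6 = 11.1842; K_W = (4C−1)/(4C−4)+0.615/C = 1.1286
τ_max = K_W·8FD/(πd³) = 1.1286·73.273 = 82.698 MPa
τ_max ≤ 97.6 MPa → acceptable

(a) 22 coils; (b) YES, τ_max = 82.7 MPa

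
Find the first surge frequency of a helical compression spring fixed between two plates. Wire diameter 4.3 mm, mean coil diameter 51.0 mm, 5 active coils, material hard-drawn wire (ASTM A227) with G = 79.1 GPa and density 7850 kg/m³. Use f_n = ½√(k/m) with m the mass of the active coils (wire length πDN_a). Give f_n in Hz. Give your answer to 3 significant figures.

k = Gd⁴/(8D³N_a) = (79.1×10³)(4.3⁴)/(8·51.0³·5) = 5.0966 N/mm = 5096.6 N/m
Wire length L = πDN_a = π·51.0·5 = 801.11 mm
m = ρ·(πd²/4)·L = 7850 × 14.522×10⁻⁶ m² × 0.80111 m = 0.091324 kg
f_n = ½√(k/m) = 0.5·√(5096.6/0.091324) = 0.5·√(55808) = 118.12 Hz

118 Hz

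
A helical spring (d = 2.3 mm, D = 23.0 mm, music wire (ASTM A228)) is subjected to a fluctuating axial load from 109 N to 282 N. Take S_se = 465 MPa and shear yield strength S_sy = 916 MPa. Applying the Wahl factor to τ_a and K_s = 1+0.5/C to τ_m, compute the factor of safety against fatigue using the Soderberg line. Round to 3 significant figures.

C = D/d = 23.0/2.3 = 10.0000; K_W = (4C−1)/(4C−4)+0.615/C = 1.1448; K_s = 1+0.5/C = 1.0500
F_a = (F_max−F_min)/2 = 86.5 N; F_m = (F_max+F_min)/2 = 195.5 N
τ_a = K_W·8F_aD/(πd³) = 1.1448 × 416.39 = 476.7 MPa
τ_m = K_s·8F_mD/(πd³) = 1.0500 × 941.09 = 988.14 MPa
Soderberg: 1/n_f = τ_a/S_se + τ_m/S_sy = 476.7/465 + 988.14/916 = 1.02516 + 1.07876 = 2.1039
n_f = 1/2.1039 = 0.4753

0.475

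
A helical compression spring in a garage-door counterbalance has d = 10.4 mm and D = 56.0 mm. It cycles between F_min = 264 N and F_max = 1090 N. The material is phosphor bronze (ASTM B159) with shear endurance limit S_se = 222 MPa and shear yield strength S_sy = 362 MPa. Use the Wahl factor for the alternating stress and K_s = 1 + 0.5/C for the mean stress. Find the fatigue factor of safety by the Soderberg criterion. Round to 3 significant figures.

C = D/d = 56.0/10.4 = 5.3846; K_W = (4C−1)/(4C−4)+0.615/C = 1.2853; K_s = 1+0.5/C = 1.0929
F_a = (F_max−F_min)/2 = 413 N; F_m = (F_max+F_min)/2 = 677 N
τ_a = K_W·8F_aD/(πd³) = 1.2853 × 52.357 = 67.293 MPa
τ_m = K_s·8F_mD/(πd³) = 1.0929 × 85.826 = 93.795 MPa
Soderberg: 1/n_f = τ_a/S_se + τ_m/S_sy = 67.293/222 + 93.795/362 = 0.30312 + 0.25910 = 0.56223
n_f = 1/0.56223 = 1.779

1.78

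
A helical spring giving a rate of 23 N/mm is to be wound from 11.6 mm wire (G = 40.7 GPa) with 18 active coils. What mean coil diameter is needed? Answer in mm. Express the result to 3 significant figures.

60.6 mm

D = (Gd⁴/(8N_a·k))^(1/3) = (40.7×10³·11.6⁴/(8·18·23))^(1/3)
  = (222503)^(1/3) = 60.5962 mm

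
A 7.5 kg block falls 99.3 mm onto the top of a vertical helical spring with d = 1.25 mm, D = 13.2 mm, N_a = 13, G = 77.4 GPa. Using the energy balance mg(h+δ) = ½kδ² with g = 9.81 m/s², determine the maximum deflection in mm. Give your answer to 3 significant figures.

258 mm

k = Gd⁴/(8D³N_a) = (77.4×10³)(1.25⁴)/(8·13.2³·13) = 0.79 N/mm
W = mg = 7.5 × 9.81 = 73.575 N
½kδ² − Wδ − Wh = 0 → δ = (W + √(W² + 2kWh))/k
δ = (73.575 + √(5413.3 + 11543.4))/0.79 = (73.575 + 130.22)/0.79 = 257.97 mm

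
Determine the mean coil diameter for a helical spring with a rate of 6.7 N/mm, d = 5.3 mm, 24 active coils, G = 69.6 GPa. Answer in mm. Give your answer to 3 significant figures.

34.9 mm

D = (Gd⁴/(8N_a·k))^(1/3) = (69.6×10³·5.3⁴/(8·24·6.7))^(1/3)
  = (42691)^(1/3) = 34.9499 mm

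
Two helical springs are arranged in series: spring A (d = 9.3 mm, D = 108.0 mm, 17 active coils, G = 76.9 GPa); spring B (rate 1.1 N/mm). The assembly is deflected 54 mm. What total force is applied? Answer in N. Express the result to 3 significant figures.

44.7 N

k_A = Gd⁴/(8D³N_a) = (76.9×10³)(9.3⁴)/(8·108.0³·17) = 3.3577 N/mm
Series: 1/k_eq = 1/3.3577 + 1/1.1 = 1.2069; k_eq = 0.82856 N/mm
F = k_eq·δ = 0.82856·54 = 44.742 N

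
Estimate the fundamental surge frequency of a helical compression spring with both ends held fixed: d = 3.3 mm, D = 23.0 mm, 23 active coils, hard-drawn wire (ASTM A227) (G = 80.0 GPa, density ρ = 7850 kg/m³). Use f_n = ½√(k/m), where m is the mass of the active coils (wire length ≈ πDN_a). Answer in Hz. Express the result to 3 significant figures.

k = Gd⁴/(8D³N_a) = (80.0×10³)(3.3⁴)/(8·23.0³·23) = 4.2378 N/mm = 4237.8 N/m
Wire length L = πDN_a = π·23.0·23 = 1661.9 mm
m = ρ·(πd²/4)·L = 7850 × 8.553×10⁻⁶ m² × 1.6619 m = 0.11158 kg
f_n = ½√(k/m) = 0.5·√(4237.8/0.11158) = 0.5·√(37980) = 97.442 Hz

97.4 Hz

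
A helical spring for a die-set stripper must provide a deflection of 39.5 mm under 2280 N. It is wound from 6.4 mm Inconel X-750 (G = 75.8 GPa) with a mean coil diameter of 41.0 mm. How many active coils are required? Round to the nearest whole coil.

Required rate k = F/δ = 2280/39.5 = 57.722 N/mm
N_a = Gd⁴/(8D³k) = (75.8×10³ × 6.4⁴)/(8 × 41.0³ × 57.722)
    = 1.27171e+08 / 3.18258e+07 = 3.996 → 4 coils

4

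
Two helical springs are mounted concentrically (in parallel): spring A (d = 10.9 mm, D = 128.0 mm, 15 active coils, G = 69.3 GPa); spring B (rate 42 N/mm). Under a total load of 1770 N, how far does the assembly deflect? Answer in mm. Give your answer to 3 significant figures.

38.6 mm

k_A = Gd⁴/(8D³N_a) = (69.3×10³)(10.9⁴)/(8·128.0³·15) = 3.8871 N/mm
Parallel: k_eq = 3.8871 + 42 = 45.887 N/mm
δ = F/k_eq = 1770/45.887 = 38.573 mm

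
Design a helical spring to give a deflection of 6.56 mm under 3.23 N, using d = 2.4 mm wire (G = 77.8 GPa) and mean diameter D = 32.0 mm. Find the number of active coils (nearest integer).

20

Required rate k = F/δ = 3.23/6.56 = 0.49238 N/mm
N_a = Gd⁴/(8D³k) = (77.8×10³ × 2.4⁴)/(8 × 32.0³ × 0.49238)
    = 2.58122e+06 / 129074 = 20 → 20 coils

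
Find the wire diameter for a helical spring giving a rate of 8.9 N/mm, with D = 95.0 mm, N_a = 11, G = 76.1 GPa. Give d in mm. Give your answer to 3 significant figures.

9.69 mm

d = (8D³N_a·k / G)^(1/4) = (8·95.0³·11·8.9 / (76.1×10³))^0.25
  = (8823.9)^0.25 = 9.6920 mm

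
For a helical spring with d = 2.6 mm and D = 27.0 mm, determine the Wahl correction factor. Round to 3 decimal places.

1.139

C = D/d = 27.0/2.6 = 10.3846
K_W = (4C−1)/(4C−4) + 0.615/C = 40.538/37.538 + 0.0592 = 1.1391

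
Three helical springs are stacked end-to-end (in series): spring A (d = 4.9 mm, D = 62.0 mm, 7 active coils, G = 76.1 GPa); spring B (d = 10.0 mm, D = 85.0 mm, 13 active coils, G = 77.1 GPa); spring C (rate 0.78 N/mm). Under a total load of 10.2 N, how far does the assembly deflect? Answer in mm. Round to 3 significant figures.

17.0 mm

k_A = Gd⁴/(8D³N_a) = (76.1×10³)(4.9⁴)/(8·62.0³·7) = 3.287 N/mm
k_B = Gd⁴/(8D³N_a) = (77.1×10³)(10.0⁴)/(8·85.0³·13) = 12.072 N/mm
Series: 1/k_eq = 1/3.287 + 1/12.072 + 1/0.78 = 1.6691; k_eq = 0.59912 N/mm
δ = F/k_eq = 10.2/0.59912 = 17.025 mm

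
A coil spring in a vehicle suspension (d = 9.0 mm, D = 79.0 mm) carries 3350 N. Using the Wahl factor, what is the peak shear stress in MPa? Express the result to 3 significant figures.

1080 MPa

Spring index C = D/d = 79.0/9.0 = 8.7778
K_W = (4C−1)/(4C−4) + 0.615/C = 34.111/31.111 + 0.0701 = 1.1665
τ₀ = 8FD/(πd³) = 8·3350·79.0/(π·9.0³) = 2.1172e+06/2290.2 = 924.45 MPa
τ_max = K·τ₀ = 1.1665 × 924.45 = 1078.4 MPa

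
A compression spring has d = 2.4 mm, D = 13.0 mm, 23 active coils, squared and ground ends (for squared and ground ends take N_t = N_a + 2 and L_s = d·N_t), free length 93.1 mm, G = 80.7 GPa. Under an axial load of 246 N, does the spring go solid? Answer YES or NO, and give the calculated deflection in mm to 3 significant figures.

k = Gd⁴/(8D³N_a) = (80.7×10³)(2.4⁴)/(8·13.0³·23) = 6.6232 N/mm
N_t = 25; L_s = 2.4·25 = 60 mm; δ_solid = L₀ − L_s = 93.1 − 60 = 33.1 mm
δ = F/k = 246/6.6232 = 37.142 mm
δ ≥ δ_solid → spring goes solid

YES, δ = 37.1 mm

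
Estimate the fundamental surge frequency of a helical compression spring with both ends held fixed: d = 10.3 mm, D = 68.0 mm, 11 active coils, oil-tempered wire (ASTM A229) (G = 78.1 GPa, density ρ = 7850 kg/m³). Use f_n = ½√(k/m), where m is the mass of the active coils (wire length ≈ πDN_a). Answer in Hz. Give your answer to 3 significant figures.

k = Gd⁴/(8D³N_a) = (78.1×10³)(10.3⁴)/(8·68.0³·11) = 31.768 N/mm = 31768 N/m
Wire length L = πDN_a = π·68.0·11 = 2349.9 mm
m = ρ·(πd²/4)·L = 7850 × 83.323×10⁻⁶ m² × 2.3499 m = 1.537 kg
f_n = ½√(k/m) = 0.5·√(31768/1.537) = 0.5·√(20668) = 71.882 Hz

71.9 Hz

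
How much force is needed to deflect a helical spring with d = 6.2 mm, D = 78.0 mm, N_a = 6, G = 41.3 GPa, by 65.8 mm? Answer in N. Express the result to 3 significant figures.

176 N

k = Gd⁴/(8D³N_a) = (41.3×10³)(6.2⁴)/(8·78.0³·6) = 2.6791 N/mm
F = k·δ = 2.6791 × 65.8 = 176.29 N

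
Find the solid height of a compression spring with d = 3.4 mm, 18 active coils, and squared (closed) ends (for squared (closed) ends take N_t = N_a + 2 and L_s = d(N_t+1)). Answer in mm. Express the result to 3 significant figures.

71.4 mm

squared (closed) ends: N_t = N_a + 2 = 18 + 2 = 20
L_s = d·(N_t+1) = 3.4 × 21 = 71.4 mm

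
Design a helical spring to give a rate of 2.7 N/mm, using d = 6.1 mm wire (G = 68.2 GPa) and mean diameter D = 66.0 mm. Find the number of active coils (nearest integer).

N_a = Gd⁴/(8D³k) = (68.2×10³ × 6.1⁴)/(8 × 66.0³ × 2.7)
    = 9.44286e+07 / 6.20991e+06 = 15.21 → 15 coils

15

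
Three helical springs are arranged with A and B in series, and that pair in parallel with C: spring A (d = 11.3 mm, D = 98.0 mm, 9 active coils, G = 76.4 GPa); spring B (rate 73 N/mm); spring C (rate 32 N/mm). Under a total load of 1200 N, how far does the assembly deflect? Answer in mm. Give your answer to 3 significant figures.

25.7 mm

k_A = Gd⁴/(8D³N_a) = (76.4×10³)(11.3⁴)/(8·98.0³·9) = 18.382 N/mm
Springs A,B series: k_AB = 1/(1/18.382+1/73) = 14.684 N/mm; parallel with C: k_eq = 14.684+32 = 46.684 N/mm
δ = F/k_eq = 1200/46.684 = 25.704 mm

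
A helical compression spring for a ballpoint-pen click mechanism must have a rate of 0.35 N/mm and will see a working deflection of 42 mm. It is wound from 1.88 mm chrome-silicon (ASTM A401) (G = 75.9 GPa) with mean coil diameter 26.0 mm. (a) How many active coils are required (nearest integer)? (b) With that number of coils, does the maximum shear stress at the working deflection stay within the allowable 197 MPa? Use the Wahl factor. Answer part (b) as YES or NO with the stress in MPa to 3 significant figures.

(a) 19 coils; (b) YES, τ_max = 164 MPa

N_a = Gd⁴/(8D³k) = (75.9×10³)(1.88⁴)/(8·26.0³·0.35) = 19.27 → N_a = 19
Actual rate k = Gd⁴/(8D³·19) = 0.3549 N/mm
Working load F = kδ = 0.3549·42 = 14.906 N
C = 26.0/1.88 = 13.8298; K_W = (4C−1)/(4C−4)+0.615/C = 1.1029
τ_max = K_W·8FD/(πd³) = 1.1029·148.52 = 163.81 MPa
τ_max ≤ 197 MPa → acceptable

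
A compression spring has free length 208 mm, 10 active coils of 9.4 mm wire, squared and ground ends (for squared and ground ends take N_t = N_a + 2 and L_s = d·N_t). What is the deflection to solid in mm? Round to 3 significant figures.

N_t = 12; L_s = 9.4·12 = 112.8 mm
δ_solid = L₀ − L_s = 208 − 112.8 = 95.2 mm

95.2 mm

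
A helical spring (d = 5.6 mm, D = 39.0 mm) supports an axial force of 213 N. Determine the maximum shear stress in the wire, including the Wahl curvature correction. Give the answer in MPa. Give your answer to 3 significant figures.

Spring index C = D/d = 39.0/5.6 = 6.9643
K_W = (4C−1)/(4C−4) + 0.615/C = 26.857/23.857 + 0.0883 = 1.2141
τ₀ = 8FD/(πd³) = 8·213·39.0/(π·5.6³) = 66456/551.71 = 120.45 MPa
τ_max = K·τ₀ = 1.2141 × 120.45 = 146.24 MPa

146 MPa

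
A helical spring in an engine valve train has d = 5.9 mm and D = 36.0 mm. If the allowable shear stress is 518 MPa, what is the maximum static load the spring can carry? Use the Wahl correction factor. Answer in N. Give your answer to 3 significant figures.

930 N

C = D/d = 36.0/5.9 = 6.1017
K_W = (4C−1)/(4C−4) + 0.615/C = 23.407/20.407 + 0.1008 = 1.2478
τ_max = K·8FD/(πd³) → F_max = τ_allow·πd³/(8DK)
F_max = 518·π·5.9³/(8·36.0·1.2478) = 3.3422e+05/359.37 = 930.03 N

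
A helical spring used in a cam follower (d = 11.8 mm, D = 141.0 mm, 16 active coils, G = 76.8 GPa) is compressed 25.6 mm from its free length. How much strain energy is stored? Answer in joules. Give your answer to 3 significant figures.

k = Gd⁴/(8D³N_a) = (76.8×10³)(11.8⁴)/(8·141.0³·16) = 4.1498 N/mm
U = ½kδ² = 0.5 × 4.1498 × 25.6² = 1359.8 N·mm = 1.3598 J

1.36 J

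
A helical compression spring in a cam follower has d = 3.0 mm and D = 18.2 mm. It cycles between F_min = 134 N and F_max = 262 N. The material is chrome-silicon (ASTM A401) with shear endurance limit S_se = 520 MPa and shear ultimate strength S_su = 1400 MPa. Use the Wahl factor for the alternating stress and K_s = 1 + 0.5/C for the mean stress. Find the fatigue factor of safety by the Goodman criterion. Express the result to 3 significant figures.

1.90

C = D/d = 18.2/3.0 = 6.0667; K_W = (4C−1)/(4C−4)+0.615/C = 1.2494; K_s = 1+0.5/C = 1.0824
F_a = (F_max−F_min)/2 = 64 N; F_m = (F_max+F_min)/2 = 198 N
τ_a = K_W·8F_aD/(πd³) = 1.2494 × 109.86 = 137.26 MPa
τ_m = K_s·8F_mD/(πd³) = 1.0824 × 339.87 = 367.88 MPa
Goodman: 1/n_f = τ_a/S_se + τ_m/S_su = 137.26/520 + 367.88/1400 = 0.26395 + 0.26277 = 0.52672
n_f = 1/0.52672 = 1.899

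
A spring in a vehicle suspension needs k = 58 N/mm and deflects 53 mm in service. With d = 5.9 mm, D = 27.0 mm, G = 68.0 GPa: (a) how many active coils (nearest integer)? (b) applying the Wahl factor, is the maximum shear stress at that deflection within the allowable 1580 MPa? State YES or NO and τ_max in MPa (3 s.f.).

N_a = Gd⁴/(8D³k) = (68.0×10³)(5.9⁴)/(8·27.0³·58) = 9.022 → N_a = 9
Actual rate k = Gd⁴/(8D³·9) = 58.142 N/mm
Working load F = kδ = 58.142·53 = 3081.5 N
C = 27.0/5.9 = 4.5763; K_W = (4C−1)/(4C−4)+0.615/C = 1.3441
τ_max = K_W·8FD/(πd³) = 1.3441·1031.6 = 1386.6 MPa
τ_max ≤ 1580 MPa → acceptable

(a) 9 coils; (b) YES, τ_max = 1390 MPa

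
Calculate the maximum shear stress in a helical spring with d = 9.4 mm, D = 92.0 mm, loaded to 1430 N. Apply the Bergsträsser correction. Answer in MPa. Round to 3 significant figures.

Spring index C = D/d = 92.0/9.4 = 9.7872
K_B = (4C+2)/(4C−3) = 41.149/36.149 = 1.1383
τ₀ = 8FD/(πd³) = 8·1430·92.0/(π·9.4³) = 1.05248e+06/2609.4 = 403.35 MPa
τ_max = K·τ₀ = 1.1383 × 403.35 = 459.14 MPa

459 MPa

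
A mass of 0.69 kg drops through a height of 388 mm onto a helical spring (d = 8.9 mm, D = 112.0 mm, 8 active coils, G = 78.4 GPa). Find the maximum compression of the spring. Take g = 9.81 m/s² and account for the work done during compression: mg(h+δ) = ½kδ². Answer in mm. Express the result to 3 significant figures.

k = Gd⁴/(8D³N_a) = (78.4×10³)(8.9⁴)/(8·112.0³·8) = 5.4707 N/mm
W = mg = 0.69 × 9.81 = 6.7689 N
½kδ² − Wδ − Wh = 0 → δ = (W + √(W² + 2kWh))/k
δ = (6.7689 + √(45.818 + 28735.7))/5.4707 = (6.7689 + 169.65)/5.4707 = 32.248 mm

32.2 mm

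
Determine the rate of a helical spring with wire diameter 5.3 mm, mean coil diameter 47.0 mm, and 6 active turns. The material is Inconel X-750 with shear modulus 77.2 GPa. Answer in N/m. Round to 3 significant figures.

k = Gd⁴/(8D³N_a) = (77.2×10³ × 5.3⁴) / (8 × 47.0³ × 6)
  = 6.09145e+07 / 4.9835e+06 = 12.223 N/mm = 12223 N/m

12200 N/m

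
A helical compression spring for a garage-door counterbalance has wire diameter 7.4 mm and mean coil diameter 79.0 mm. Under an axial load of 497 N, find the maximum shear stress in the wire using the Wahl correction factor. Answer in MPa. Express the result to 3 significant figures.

280 MPa

Spring index C = D/d = 79.0/7.4 = 10.6757
K_W = (4C−1)/(4C−4) + 0.615/C = 41.703/38.703 + 0.0576 = 1.1351
τ₀ = 8FD/(πd³) = 8·497·79.0/(π·7.4³) = 314104/1273 = 246.73 MPa
τ_max = K·τ₀ = 1.1351 × 246.73 = 280.07 MPa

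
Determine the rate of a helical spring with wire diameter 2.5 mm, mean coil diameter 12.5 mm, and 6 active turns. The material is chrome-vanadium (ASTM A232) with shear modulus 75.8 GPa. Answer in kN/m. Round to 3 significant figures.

31.6 kN/m

k = Gd⁴/(8D³N_a) = (75.8×10³ × 2.5⁴) / (8 × 12.5³ × 6)
  = 2.96094e+06 / 93750 = 31.583 N/mm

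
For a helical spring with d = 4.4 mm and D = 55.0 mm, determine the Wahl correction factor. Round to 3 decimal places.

1.114

C = D/d = 55.0/4.4 = 12.5000
K_W = (4C−1)/(4C−4) + 0.615/C = 49.000/46.000 + 0.0492 = 1.1144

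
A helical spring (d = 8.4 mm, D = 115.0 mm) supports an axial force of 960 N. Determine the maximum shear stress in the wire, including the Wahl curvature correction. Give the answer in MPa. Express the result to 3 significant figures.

Spring index C = D/d = 115.0/8.4 = 13.6905
K_W = (4C−1)/(4C−4) + 0.615/C = 53.762/50.762 + 0.0449 = 1.1040
τ₀ = 8FD/(πd³) = 8·960·115.0/(π·8.4³) = 883200/1862 = 474.32 MPa
τ_max = K·τ₀ = 1.1040 × 474.32 = 523.66 MPa

524 MPa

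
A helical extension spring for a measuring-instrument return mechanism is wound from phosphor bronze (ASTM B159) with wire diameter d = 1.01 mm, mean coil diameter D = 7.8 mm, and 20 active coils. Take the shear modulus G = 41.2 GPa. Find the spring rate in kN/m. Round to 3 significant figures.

0.565 kN/m

k = Gd⁴/(8D³N_a) = (41.2×10³ × 1.01⁴) / (8 × 7.8³ × 20)
  = 42872.9 / 75928.3 = 0.56465 N/mm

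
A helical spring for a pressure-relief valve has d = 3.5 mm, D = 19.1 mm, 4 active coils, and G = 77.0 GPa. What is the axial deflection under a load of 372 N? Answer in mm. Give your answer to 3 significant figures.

7.18 mm

k = Gd⁴/(8D³N_a) = (77.0×10³)(3.5⁴)/(8·19.1³·4) = 51.822 N/mm
δ = F/k = 372 / 51.822 = 7.1784 mm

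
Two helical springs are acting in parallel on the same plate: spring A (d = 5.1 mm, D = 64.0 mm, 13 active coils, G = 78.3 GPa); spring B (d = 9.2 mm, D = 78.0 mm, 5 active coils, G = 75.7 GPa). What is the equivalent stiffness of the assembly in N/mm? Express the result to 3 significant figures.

30.5 N/mm

k_A = Gd⁴/(8D³N_a) = (78.3×10³)(5.1⁴)/(8·64.0³·13) = 1.943 N/mm
k_B = Gd⁴/(8D³N_a) = (75.7×10³)(9.2⁴)/(8·78.0³·5) = 28.57 N/mm
Parallel: k_eq = 1.943 + 28.57 = 30.513 N/mm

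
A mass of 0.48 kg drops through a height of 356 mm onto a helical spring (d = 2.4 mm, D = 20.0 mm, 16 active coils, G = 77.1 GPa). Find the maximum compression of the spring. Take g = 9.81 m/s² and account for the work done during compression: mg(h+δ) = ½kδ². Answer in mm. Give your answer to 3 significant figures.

38.6 mm

k = Gd⁴/(8D³N_a) = (77.1×10³)(2.4⁴)/(8·20.0³·16) = 2.498 N/mm
W = mg = 0.48 × 9.81 = 4.7088 N
½kδ² − Wδ − Wh = 0 → δ = (W + √(W² + 2kWh))/k
δ = (4.7088 + √(22.173 + 8375.09))/2.498 = (4.7088 + 91.637)/2.498 = 38.568 mm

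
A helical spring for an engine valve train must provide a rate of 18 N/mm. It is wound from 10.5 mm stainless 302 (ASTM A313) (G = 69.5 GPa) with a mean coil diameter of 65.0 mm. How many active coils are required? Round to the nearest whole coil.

21

N_a = Gd⁴/(8D³k) = (69.5×10³ × 10.5⁴)/(8 × 65.0³ × 18)
    = 8.44777e+08 / 3.9546e+07 = 21.36 → 21 coils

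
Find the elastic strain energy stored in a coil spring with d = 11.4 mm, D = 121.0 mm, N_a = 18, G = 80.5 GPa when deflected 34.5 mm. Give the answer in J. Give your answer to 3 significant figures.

3.17 J

k = Gd⁴/(8D³N_a) = (80.5×10³)(11.4⁴)/(8·121.0³·18) = 5.3296 N/mm
U = ½kδ² = 0.5 × 5.3296 × 34.5² = 3171.8 N·mm = 3.1718 J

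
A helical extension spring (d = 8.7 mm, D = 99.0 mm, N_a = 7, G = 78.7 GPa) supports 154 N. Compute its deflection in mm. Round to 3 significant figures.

k = Gd⁴/(8D³N_a) = (78.7×10³)(8.7⁴)/(8·99.0³·7) = 8.2977 N/mm
δ = F/k = 154 / 8.2977 = 18.559 mm

18.6 mm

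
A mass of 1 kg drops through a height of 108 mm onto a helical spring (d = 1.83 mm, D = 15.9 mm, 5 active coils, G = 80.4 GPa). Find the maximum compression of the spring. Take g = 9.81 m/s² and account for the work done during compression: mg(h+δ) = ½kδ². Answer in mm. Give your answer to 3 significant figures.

k = Gd⁴/(8D³N_a) = (80.4×10³)(1.83⁴)/(8·15.9³·5) = 5.608 N/mm
W = mg = 1 × 9.81 = 9.81 N
½kδ² − Wδ − Wh = 0 → δ = (W + √(W² + 2kWh))/k
δ = (9.81 + √(96.236 + 11883.2))/5.608 = (9.81 + 109.45)/5.608 = 21.266 mm

21.3 mm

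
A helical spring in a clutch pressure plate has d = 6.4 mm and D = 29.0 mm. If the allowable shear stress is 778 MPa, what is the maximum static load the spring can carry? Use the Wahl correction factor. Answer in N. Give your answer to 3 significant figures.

2050 N

C = D/d = 29.0/6.4 = 4.5312
K_W = (4C−1)/(4C−4) + 0.615/C = 17.125/14.125 + 0.1357 = 1.3481
τ_max = K·8FD/(πd³) → F_max = τ_allow·πd³/(8DK)
F_max = 778·π·6.4³/(8·29.0·1.3481) = 6.4072e+05/312.76 = 2048.6 N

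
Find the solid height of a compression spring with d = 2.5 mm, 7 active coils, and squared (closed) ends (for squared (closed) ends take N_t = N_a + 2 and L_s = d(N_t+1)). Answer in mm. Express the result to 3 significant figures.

squared (closed) ends: N_t = N_a + 2 = 7 + 2 = 9
L_s = d·(N_t+1) = 2.5 × 10 = 25 mm

25.0 mm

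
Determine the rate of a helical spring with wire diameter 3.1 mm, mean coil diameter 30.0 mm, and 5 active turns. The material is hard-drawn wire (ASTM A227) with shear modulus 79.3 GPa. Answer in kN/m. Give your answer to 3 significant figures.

6.78 kN/m

k = Gd⁴/(8D³N_a) = (79.3×10³ × 3.1⁴) / (8 × 30.0³ × 5)
  = 7.32352e+06 / 1.08e+06 = 6.781 N/mm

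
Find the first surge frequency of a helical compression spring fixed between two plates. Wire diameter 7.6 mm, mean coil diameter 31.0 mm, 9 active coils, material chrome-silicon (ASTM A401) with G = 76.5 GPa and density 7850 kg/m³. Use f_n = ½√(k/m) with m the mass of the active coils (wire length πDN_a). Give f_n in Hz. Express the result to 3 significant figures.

k = Gd⁴/(8D³N_a) = (76.5×10³)(7.6⁴)/(8·31.0³·9) = 118.99 N/mm = 1.1899e+05 N/m
Wire length L = πDN_a = π·31.0·9 = 876.5 mm
m = ρ·(πd²/4)·L = 7850 × 45.365×10⁻⁶ m² × 0.8765 m = 0.31213 kg
f_n = ½√(k/m) = 0.5·√(1.1899e+05/0.31213) = 0.5·√(3.812e+05) = 308.71 Hz

309 Hz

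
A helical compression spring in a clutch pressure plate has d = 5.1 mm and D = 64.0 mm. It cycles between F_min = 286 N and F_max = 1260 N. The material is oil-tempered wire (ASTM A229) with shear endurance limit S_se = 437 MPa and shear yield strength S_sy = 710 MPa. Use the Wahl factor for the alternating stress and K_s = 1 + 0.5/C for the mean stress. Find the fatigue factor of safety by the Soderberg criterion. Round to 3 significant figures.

0.343

C = D/d = 64.0/5.1 = 12.5490; K_W = (4C−1)/(4C−4)+0.615/C = 1.1139; K_s = 1+0.5/C = 1.0398
F_a = (F_max−F_min)/2 = 487 N; F_m = (F_max+F_min)/2 = 773 N
τ_a = K_W·8F_aD/(πd³) = 1.1139 × 598.33 = 666.51 MPa
τ_m = K_s·8F_mD/(πd³) = 1.0398 × 949.71 = 987.55 MPa
Soderberg: 1/n_f = τ_a/S_se + τ_m/S_sy = 666.51/437 + 987.55/710 = 1.52518 + 1.39091 = 2.9161
n_f = 1/2.9161 = 0.3429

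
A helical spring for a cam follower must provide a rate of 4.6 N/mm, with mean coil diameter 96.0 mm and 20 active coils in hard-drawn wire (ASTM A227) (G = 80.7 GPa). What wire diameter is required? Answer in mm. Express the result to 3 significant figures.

9.48 mm

d = (8D³N_a·k / G)^(1/4) = (8·96.0³·20·4.6 / (80.7×10³))^0.25
  = (8069)^0.25 = 9.4777 mm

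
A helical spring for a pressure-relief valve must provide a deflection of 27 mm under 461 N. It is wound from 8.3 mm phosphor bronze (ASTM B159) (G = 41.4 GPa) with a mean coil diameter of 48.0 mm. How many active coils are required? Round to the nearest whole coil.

Required rate k = F/δ = 461/27 = 17.074 N/mm
N_a = Gd⁴/(8D³k) = (41.4×10³ × 8.3⁴)/(8 × 48.0³ × 17.074)
    = 1.96477e+08 / 1.5106e+07 = 13.01 → 13 coils

13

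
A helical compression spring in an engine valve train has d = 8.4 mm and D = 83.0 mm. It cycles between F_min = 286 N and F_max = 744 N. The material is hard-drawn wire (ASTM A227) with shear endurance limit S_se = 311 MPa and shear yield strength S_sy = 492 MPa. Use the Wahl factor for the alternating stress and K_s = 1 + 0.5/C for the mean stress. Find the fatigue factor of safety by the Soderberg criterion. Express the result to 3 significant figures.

C = D/d = 83.0/8.4 = 9.8810; K_W = (4C−1)/(4C−4)+0.615/C = 1.1467; K_s = 1+0.5/C = 1.0506
F_a = (F_max−F_min)/2 = 229 N; F_m = (F_max+F_min)/2 = 515 N
τ_a = K_W·8F_aD/(πd³) = 1.1467 × 81.661 = 93.64 MPa
τ_m = K_s·8F_mD/(πd³) = 1.0506 × 183.65 = 192.94 MPa
Soderberg: 1/n_f = τ_a/S_se + τ_m/S_sy = 93.64/311 + 192.94/492 = 0.30109 + 0.39216 = 0.69325
n_f = 1/0.69325 = 1.442

1.44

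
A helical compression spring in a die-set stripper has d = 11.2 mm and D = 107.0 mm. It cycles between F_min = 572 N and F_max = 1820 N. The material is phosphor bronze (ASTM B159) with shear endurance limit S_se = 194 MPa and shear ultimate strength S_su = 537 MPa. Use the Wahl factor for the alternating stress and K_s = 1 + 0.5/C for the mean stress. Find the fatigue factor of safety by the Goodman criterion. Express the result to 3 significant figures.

0.852

C = D/d = 107.0/11.2 = 9.5536; K_W = (4C−1)/(4C−4)+0.615/C = 1.1521; K_s = 1+0.5/C = 1.0523
F_a = (F_max−F_min)/2 = 624 N; F_m = (F_max+F_min)/2 = 1196 N
τ_a = K_W·8F_aD/(πd³) = 1.1521 × 121.02 = 139.42 MPa
τ_m = K_s·8F_mD/(πd³) = 1.0523 × 231.95 = 244.09 MPa
Goodman: 1/n_f = τ_a/S_se + τ_m/S_su = 139.42/194 + 244.09/537 = 0.71866 + 0.45455 = 1.1732
n_f = 1/1.1732 = 0.8524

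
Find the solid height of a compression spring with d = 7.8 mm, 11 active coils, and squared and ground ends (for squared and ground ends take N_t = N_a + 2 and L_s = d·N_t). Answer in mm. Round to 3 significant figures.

squared and ground ends: N_t = N_a + 2 = 11 + 2 = 13
L_s = d·N_t = 7.8 × 13 = 101.4 mm

101 mm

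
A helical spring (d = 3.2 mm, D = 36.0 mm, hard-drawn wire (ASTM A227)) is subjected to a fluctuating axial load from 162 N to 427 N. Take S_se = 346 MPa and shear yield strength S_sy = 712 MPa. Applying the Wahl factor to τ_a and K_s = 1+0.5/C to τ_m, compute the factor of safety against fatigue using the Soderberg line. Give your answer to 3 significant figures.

C = D/d = 36.0/3.2 = 11.2500; K_W = (4C−1)/(4C−4)+0.615/C = 1.1278; K_s = 1+0.5/C = 1.0444
F_a = (F_max−F_min)/2 = 132.5 N; F_m = (F_max+F_min)/2 = 294.5 N
τ_a = K_W·8F_aD/(πd³) = 1.1278 × 370.69 = 418.08 MPa
τ_m = K_s·8F_mD/(πd³) = 1.0444 × 823.91 = 860.52 MPa
Soderberg: 1/n_f = τ_a/S_se + τ_m/S_sy = 418.08/346 + 860.52/712 = 1.20831 + 1.20860 = 2.4169
n_f = 1/2.4169 = 0.4138

0.414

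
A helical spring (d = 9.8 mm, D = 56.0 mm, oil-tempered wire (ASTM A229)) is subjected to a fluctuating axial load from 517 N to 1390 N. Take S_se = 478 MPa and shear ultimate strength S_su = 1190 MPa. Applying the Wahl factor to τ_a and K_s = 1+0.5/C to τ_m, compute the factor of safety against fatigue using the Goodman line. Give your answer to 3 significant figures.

3.25

C = D/d = 56.0/9.8 = 5.7143; K_W = (4C−1)/(4C−4)+0.615/C = 1.2667; K_s = 1+0.5/C = 1.0875
F_a = (F_max−F_min)/2 = 436.5 N; F_m = (F_max+F_min)/2 = 953.5 N
τ_a = K_W·8F_aD/(πd³) = 1.2667 × 66.135 = 83.775 MPa
τ_m = K_s·8F_mD/(πd³) = 1.0875 × 144.47 = 157.11 MPa
Goodman: 1/n_f = τ_a/S_se + τ_m/S_su = 83.775/478 + 157.11/1190 = 0.17526 + 0.13202 = 0.30729
n_f = 1/0.30729 = 3.254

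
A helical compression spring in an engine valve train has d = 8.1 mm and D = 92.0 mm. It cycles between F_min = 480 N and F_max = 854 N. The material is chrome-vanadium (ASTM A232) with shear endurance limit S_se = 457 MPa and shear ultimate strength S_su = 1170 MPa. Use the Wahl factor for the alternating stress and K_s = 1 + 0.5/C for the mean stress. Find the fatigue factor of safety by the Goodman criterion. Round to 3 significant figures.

2.15

C = D/d = 92.0/8.1 = 11.3580; K_W = (4C−1)/(4C−4)+0.615/C = 1.1266; K_s = 1+0.5/C = 1.0440
F_a = (F_max−F_min)/2 = 187 N; F_m = (F_max+F_min)/2 = 667 N
τ_a = K_W·8F_aD/(πd³) = 1.1266 × 82.436 = 92.868 MPa
τ_m = K_s·8F_mD/(πd³) = 1.0440 × 294.03 = 306.98 MPa
Goodman: 1/n_f = τ_a/S_se + τ_m/S_su = 92.868/457 + 306.98/1170 = 0.20321 + 0.26237 = 0.46559
n_f = 1/0.46559 = 2.148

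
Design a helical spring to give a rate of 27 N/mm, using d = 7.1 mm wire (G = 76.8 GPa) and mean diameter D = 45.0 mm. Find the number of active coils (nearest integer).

N_a = Gd⁴/(8D³k) = (76.8×10³ × 7.1⁴)/(8 × 45.0³ × 27)
    = 1.95162e+08 / 1.9683e+07 = 9.915 → 10 coils

10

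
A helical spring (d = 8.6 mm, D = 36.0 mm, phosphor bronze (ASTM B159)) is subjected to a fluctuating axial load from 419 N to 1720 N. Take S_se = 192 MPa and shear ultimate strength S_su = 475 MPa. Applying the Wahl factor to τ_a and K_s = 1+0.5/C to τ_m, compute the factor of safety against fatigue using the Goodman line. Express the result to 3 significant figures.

0.963

C = D/d = 36.0/8.6 = 4.1860; K_W = (4C−1)/(4C−4)+0.615/C = 1.3823; K_s = 1+0.5/C = 1.1194
F_a = (F_max−F_min)/2 = 650.5 N; F_m = (F_max+F_min)/2 = 1069.5 N
τ_a = K_W·8F_aD/(πd³) = 1.3823 × 93.755 = 129.6 MPa
τ_m = K_s·8F_mD/(πd³) = 1.1194 × 154.14 = 172.56 MPa
Goodman: 1/n_f = τ_a/S_se + τ_m/S_su = 129.6/192 + 172.56/475 = 0.67500 + 0.36328 = 1.0383
n_f = 1/1.0383 = 0.9631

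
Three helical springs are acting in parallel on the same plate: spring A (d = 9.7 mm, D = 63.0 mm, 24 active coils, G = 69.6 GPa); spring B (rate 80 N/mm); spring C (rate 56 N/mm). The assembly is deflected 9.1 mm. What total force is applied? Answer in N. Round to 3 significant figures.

1350 N

k_A = Gd⁴/(8D³N_a) = (69.6×10³)(9.7⁴)/(8·63.0³·24) = 12.834 N/mm
Parallel: k_eq = 12.834 + 80 + 56 = 148.83 N/mm
F = k_eq·δ = 148.83·9.1 = 1354.4 N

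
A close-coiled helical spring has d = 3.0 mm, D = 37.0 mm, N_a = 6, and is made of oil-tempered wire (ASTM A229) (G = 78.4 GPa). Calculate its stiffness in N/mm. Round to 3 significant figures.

k = Gd⁴/(8D³N_a) = (78.4×10³ × 3.0⁴) / (8 × 37.0³ × 6)
  = 6.3504e+06 / 2.43134e+06 = 2.6119 N/mm

2.61 N/mm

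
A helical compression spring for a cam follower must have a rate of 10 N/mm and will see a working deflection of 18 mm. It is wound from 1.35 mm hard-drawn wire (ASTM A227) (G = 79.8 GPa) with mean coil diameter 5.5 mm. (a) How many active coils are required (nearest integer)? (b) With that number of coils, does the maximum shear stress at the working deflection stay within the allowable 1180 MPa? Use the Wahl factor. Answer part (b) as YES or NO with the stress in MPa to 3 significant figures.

(a) 20 coils; (b) NO, τ_max = 1420 MPa

N_a = Gd⁴/(8D³k) = (79.8×10³)(1.35⁴)/(8·5.5³·10) = 19.91 → N_a = 20
Actual rate k = Gd⁴/(8D³·20) = 9.957 N/mm
Working load F = kδ = 9.957·18 = 179.23 N
C = 5.5/1.35 = 4.0741; K_W = (4C−1)/(4C−4)+0.615/C = 1.3949
τ_max = K_W·8FD/(πd³) = 1.3949·1020.2 = 1423.2 MPa
τ_max > 1180 MPa → exceeds allowable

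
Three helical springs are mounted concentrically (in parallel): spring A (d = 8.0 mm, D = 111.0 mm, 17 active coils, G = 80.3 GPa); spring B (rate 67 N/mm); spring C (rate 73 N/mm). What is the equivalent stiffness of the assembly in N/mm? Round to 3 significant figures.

142 N/mm

k_A = Gd⁴/(8D³N_a) = (80.3×10³)(8.0⁴)/(8·111.0³·17) = 1.7683 N/mm
Parallel: k_eq = 1.7683 + 67 + 73 = 141.77 N/mm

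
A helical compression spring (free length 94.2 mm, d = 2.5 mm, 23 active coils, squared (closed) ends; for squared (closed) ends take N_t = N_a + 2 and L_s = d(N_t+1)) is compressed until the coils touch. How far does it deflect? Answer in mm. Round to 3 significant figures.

29.2 mm

N_t = 25; L_s = 2.5·26 = 65 mm
δ_solid = L₀ − L_s = 94.2 − 65 = 29.2 mm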